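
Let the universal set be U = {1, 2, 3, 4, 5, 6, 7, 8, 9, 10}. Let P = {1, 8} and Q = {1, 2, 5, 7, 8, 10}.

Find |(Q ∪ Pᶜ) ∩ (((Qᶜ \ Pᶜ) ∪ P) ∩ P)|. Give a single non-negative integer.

Pᶜ = {2, 3, 4, 5, 6, 7, 9, 10}
Q ∪ Pᶜ = {1, 2, 3, 4, 5, 6, 7, 8, 9, 10}
Qᶜ = {3, 4, 6, 9}
Qᶜ \ Pᶜ = {}
(Qᶜ \ Pᶜ) ∪ P = {1, 8}
((Qᶜ \ Pᶜ) ∪ P) ∩ P = {1, 8}
(Q ∪ Pᶜ) ∩ (((Qᶜ \ Pᶜ) ∪ P) ∩ P) = {1, 8}
|(Q ∪ Pᶜ) ∩ (((Qᶜ \ Pᶜ) ∪ P) ∩ P)| = 2

2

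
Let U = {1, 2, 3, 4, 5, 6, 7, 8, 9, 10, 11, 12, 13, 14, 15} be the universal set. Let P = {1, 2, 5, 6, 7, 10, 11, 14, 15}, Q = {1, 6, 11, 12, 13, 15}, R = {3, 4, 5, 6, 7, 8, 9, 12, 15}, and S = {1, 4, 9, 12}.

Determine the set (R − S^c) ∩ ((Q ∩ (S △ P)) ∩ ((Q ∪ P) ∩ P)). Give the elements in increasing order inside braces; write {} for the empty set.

S^c = {2, 3, 5, 6, 7, 8, 10, 11, 13, 14, 15}
R − S^c = {4, 9, 12}
S △ P = {2, 4, 5, 6, 7, 9, 10, 11, 12, 14, 15}
Q ∩ (S △ P) = {6, 11, 12, 15}
Q ∪ P = {1, 2, 5, 6, 7, 10, 11, 12, 13, 14, 15}
(Q ∪ P) ∩ P = {1, 2, 5, 6, 7, 10, 11, 14, 15}
(Q ∩ (S △ P)) ∩ ((Q ∪ P) ∩ P) = {6, 11, 15}
(R − S^c) ∩ ((Q ∩ (S △ P)) ∩ ((Q ∪ P) ∩ P)) = {}

{}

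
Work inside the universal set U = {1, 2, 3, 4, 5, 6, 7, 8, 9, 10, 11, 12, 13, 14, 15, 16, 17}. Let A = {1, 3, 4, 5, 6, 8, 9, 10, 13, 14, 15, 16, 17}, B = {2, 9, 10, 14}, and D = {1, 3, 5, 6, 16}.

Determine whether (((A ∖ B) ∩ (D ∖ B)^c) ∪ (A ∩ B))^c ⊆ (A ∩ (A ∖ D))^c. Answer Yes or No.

A ∖ B = {1, 3, 4, 5, 6, 8, 13, 15, 16, 17}
D ∖ B = {1, 3, 5, 6, 16}
(D ∖ B)^c = {2, 4, 7, 8, 9, 10, 11, 12, 13, 14, 15, 17}
(A ∖ B) ∩ (D ∖ B)^c = {4, 8, 13, 15, 17}
A ∩ B = {9, 10, 14}
((A ∖ B) ∩ (D ∖ B)^c) ∪ (A ∩ B) = {4, 8, 9, 10, 13, 14, 15, 17}
(((A ∖ B) ∩ (D ∖ B)^c) ∪ (A ∩ B))^c = {1, 2, 3, 5, 6, 7, 11, 12, 16}
A ∖ D = {4, 8, 9, 10, 13, 14, 15, 17}
A ∩ (A ∖ D) = {4, 8, 9, 10, 13, 14, 15, 17}
(A ∩ (A ∖ D))^c = {1, 2, 3, 5, 6, 7, 11, 12, 16}
Every element of {1, 2, 3, 5, 6, 7, 11, 12, 16} is in {1, 2, 3, 5, 6, 7, 11, 12, 16}, so (((A ∖ B) ∩ (D ∖ B)^c) ∪ (A ∩ B))^c ⊆ (A ∩ (A ∖ D))^c.

Yes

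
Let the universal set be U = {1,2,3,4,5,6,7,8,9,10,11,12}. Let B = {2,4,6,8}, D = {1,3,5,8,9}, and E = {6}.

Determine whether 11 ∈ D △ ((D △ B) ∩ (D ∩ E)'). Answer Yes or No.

No

11 ∉ D and 11 ∉ B, so 11 ∉ D △ B
11 ∉ D and 11 ∉ E, so 11 ∉ D ∩ E
11 ∈ (D ∩ E)' since 11 ∉ (D ∩ E)
11 ∉ (D △ B) and 11 ∈ (D ∩ E)', so 11 ∉ (D △ B) ∩ (D ∩ E)'
11 ∉ D and 11 ∉ ((D △ B) ∩ (D ∩ E)'), so 11 ∉ D △ ((D △ B) ∩ (D ∩ E)')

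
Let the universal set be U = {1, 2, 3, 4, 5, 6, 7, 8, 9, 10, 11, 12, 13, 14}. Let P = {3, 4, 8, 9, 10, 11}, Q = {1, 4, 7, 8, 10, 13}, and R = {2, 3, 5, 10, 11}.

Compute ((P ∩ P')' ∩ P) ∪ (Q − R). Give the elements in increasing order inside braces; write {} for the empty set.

{1, 3, 4, 7, 8, 9, 10, 11, 13}

P' = {1, 2, 5, 6, 7, 12, 13, 14}
P ∩ P' = {}
(P ∩ P')' = {1, 2, 3, 4, 5, 6, 7, 8, 9, 10, 11, 12, 13, 14}
(P ∩ P')' ∩ P = {3, 4, 8, 9, 10, 11}
Q − R = {1, 4, 7, 8, 13}
((P ∩ P')' ∩ P) ∪ (Q − R) = {1, 3, 4, 7, 8, 9, 10, 11, 13}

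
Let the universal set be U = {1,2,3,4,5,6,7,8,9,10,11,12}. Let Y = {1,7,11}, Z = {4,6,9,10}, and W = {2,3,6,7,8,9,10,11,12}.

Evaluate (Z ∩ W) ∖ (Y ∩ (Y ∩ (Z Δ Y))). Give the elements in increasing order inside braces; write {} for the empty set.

Z ∩ W = {6,9,10}
Z Δ Y = {1,4,6,7,9,10,11}
Y ∩ (Z Δ Y) = {1,7,11}
Y ∩ (Y ∩ (Z Δ Y)) = {1,7,11}
(Z ∩ W) ∖ (Y ∩ (Y ∩ (Z Δ Y))) = {6,9,10}

{6,9,10}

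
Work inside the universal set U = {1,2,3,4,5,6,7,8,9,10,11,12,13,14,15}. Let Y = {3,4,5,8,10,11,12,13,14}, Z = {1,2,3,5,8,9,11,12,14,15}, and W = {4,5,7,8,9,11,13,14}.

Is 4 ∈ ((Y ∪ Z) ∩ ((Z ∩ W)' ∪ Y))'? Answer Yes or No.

No

4 ∈ Y and 4 ∉ Z, so 4 ∈ Y ∪ Z
4 ∉ Z and 4 ∈ W, so 4 ∉ Z ∩ W
4 ∈ (Z ∩ W)' since 4 ∉ (Z ∩ W)
4 ∈ (Z ∩ W)' and 4 ∈ Y, so 4 ∈ (Z ∩ W)' ∪ Y
4 ∈ (Y ∪ Z) and 4 ∈ ((Z ∩ W)' ∪ Y), so 4 ∈ (Y ∪ Z) ∩ ((Z ∩ W)' ∪ Y)
4 ∉ ((Y ∪ Z) ∩ ((Z ∩ W)' ∪ Y))' since 4 ∈ ((Y ∪ Z) ∩ ((Z ∩ W)' ∪ Y))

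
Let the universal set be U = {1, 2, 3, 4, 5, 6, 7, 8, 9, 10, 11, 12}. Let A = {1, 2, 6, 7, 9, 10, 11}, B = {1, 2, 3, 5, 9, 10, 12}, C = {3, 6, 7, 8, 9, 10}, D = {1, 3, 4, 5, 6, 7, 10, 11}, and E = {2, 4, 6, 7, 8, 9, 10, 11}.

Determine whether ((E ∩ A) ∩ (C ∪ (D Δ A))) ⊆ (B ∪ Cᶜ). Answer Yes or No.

E ∩ A = {2, 6, 7, 9, 10, 11}
D Δ A = {2, 3, 4, 5, 9}
C ∪ (D Δ A) = {2, 3, 4, 5, 6, 7, 8, 9, 10}
(E ∩ A) ∩ (C ∪ (D Δ A)) = {2, 6, 7, 9, 10}
Cᶜ = {1, 2, 4, 5, 11, 12}
B ∪ Cᶜ = {1, 2, 3, 4, 5, 9, 10, 11, 12}
6 ∈ (E ∩ A) ∩ (C ∪ (D Δ A)) but 6 ∉ B ∪ Cᶜ, so the inclusion fails.

No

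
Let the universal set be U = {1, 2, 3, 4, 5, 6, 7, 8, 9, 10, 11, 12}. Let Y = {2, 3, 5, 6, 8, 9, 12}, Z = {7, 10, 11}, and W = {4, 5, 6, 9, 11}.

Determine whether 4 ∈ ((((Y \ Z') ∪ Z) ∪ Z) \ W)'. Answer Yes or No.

Yes

4 ∉ Z, so 4 ∈ Z'
4 ∉ Y and 4 ∈ Z', so 4 ∉ Y \ Z'
4 ∉ (Y \ Z') and 4 ∉ Z, so 4 ∉ (Y \ Z') ∪ Z
4 ∉ ((Y \ Z') ∪ Z) and 4 ∉ Z, so 4 ∉ ((Y \ Z') ∪ Z) ∪ Z
4 ∉ (((Y \ Z') ∪ Z) ∪ Z) and 4 ∈ W, so 4 ∉ (((Y \ Z') ∪ Z) ∪ Z) \ W
4 ∈ ((((Y \ Z') ∪ Z) ∪ Z) \ W)' since 4 ∉ ((((Y \ Z') ∪ Z) ∪ Z) \ W)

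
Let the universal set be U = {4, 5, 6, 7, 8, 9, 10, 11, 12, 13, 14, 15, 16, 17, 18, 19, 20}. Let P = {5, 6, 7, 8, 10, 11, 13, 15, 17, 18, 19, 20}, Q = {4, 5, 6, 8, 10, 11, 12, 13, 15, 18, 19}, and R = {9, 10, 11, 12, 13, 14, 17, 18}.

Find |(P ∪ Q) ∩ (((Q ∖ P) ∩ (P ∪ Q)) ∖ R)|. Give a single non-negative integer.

P ∪ Q = {4, 5, 6, 7, 8, 10, 11, 12, 13, 15, 17, 18, 19, 20}
Q ∖ P = {4, 12}
(Q ∖ P) ∩ (P ∪ Q) = {4, 12}
((Q ∖ P) ∩ (P ∪ Q)) ∖ R = {4}
(P ∪ Q) ∩ (((Q ∖ P) ∩ (P ∪ Q)) ∖ R) = {4}
|(P ∪ Q) ∩ (((Q ∖ P) ∩ (P ∪ Q)) ∖ R)| = 1

1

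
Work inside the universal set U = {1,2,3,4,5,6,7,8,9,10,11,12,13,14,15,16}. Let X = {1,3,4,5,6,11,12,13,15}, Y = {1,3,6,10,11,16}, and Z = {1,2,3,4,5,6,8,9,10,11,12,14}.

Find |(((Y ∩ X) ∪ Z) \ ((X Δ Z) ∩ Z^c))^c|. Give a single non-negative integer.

Y ∩ X = {1,3,6,11}
(Y ∩ X) ∪ Z = {1,2,3,4,5,6,8,9,10,11,12,14}
X Δ Z = {2,8,9,10,13,14,15}
Z^c = {7,13,15,16}
(X Δ Z) ∩ Z^c = {13,15}
((Y ∩ X) ∪ Z) \ ((X Δ Z) ∩ Z^c) = {1,2,3,4,5,6,8,9,10,11,12,14}
(((Y ∩ X) ∪ Z) \ ((X Δ Z) ∩ Z^c))^c = {7,13,15,16}
|(((Y ∩ X) ∪ Z) \ ((X Δ Z) ∩ Z^c))^c| = 4

4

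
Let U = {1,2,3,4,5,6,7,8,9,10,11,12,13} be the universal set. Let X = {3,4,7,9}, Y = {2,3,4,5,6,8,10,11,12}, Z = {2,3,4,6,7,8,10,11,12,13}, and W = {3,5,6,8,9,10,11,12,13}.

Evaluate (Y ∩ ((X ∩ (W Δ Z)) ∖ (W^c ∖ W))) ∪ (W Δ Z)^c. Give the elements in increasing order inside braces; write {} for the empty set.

{1,3,6,8,10,11,12,13}

W Δ Z = {2,4,5,7,9}
X ∩ (W Δ Z) = {4,7,9}
W^c = {1,2,4,7}
W^c ∖ W = {1,2,4,7}
(X ∩ (W Δ Z)) ∖ (W^c ∖ W) = {9}
Y ∩ ((X ∩ (W Δ Z)) ∖ (W^c ∖ W)) = {}
(W Δ Z)^c = {1,3,6,8,10,11,12,13}
(Y ∩ ((X ∩ (W Δ Z)) ∖ (W^c ∖ W))) ∪ (W Δ Z)^c = {1,3,6,8,10,11,12,13}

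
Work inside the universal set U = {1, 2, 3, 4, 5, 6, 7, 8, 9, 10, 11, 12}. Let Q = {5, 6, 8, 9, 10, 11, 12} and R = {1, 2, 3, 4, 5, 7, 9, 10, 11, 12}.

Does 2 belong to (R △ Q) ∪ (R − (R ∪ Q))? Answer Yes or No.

2 ∈ R and 2 ∉ Q, so 2 ∈ R △ Q
2 ∈ R and 2 ∉ Q, so 2 ∈ R ∪ Q
2 ∈ R and 2 ∈ (R ∪ Q), so 2 ∉ R − (R ∪ Q)
2 ∈ (R △ Q) and 2 ∉ (R − (R ∪ Q)), so 2 ∈ (R △ Q) ∪ (R − (R ∪ Q))

Yes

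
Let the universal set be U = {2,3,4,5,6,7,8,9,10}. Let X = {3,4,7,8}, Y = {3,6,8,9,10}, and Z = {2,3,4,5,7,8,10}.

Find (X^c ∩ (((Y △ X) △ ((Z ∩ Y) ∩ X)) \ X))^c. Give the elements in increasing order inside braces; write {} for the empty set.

{2,3,4,5,7,8}

X^c = {2,5,6,9,10}
Y △ X = {4,6,7,9,10}
Z ∩ Y = {3,8,10}
(Z ∩ Y) ∩ X = {3,8}
(Y △ X) △ ((Z ∩ Y) ∩ X) = {3,4,6,7,8,9,10}
((Y △ X) △ ((Z ∩ Y) ∩ X)) \ X = {6,9,10}
X^c ∩ (((Y △ X) △ ((Z ∩ Y) ∩ X)) \ X) = {6,9,10}
(X^c ∩ (((Y △ X) △ ((Z ∩ Y) ∩ X)) \ X))^c = {2,3,4,5,7,8}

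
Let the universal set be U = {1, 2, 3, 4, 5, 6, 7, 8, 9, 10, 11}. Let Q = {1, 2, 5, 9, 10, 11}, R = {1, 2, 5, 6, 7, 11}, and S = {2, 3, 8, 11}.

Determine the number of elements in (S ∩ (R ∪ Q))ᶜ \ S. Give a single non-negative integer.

R ∪ Q = {1, 2, 5, 6, 7, 9, 10, 11}
S ∩ (R ∪ Q) = {2, 11}
(S ∩ (R ∪ Q))ᶜ = {1, 3, 4, 5, 6, 7, 8, 9, 10}
(S ∩ (R ∪ Q))ᶜ \ S = {1, 4, 5, 6, 7, 9, 10}
|(S ∩ (R ∪ Q))ᶜ \ S| = 7

7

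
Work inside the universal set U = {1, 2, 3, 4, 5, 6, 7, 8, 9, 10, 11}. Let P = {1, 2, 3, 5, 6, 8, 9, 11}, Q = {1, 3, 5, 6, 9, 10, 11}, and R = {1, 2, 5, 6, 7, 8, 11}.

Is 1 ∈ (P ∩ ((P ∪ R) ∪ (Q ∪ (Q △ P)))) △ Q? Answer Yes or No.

1 ∈ P and 1 ∈ R, so 1 ∈ P ∪ R
1 ∈ Q and 1 ∈ P, so 1 ∉ Q △ P
1 ∈ Q and 1 ∉ (Q △ P), so 1 ∈ Q ∪ (Q △ P)
1 ∈ (P ∪ R) and 1 ∈ (Q ∪ (Q △ P)), so 1 ∈ (P ∪ R) ∪ (Q ∪ (Q △ P))
1 ∈ P and 1 ∈ ((P ∪ R) ∪ (Q ∪ (Q △ P))), so 1 ∈ P ∩ ((P ∪ R) ∪ (Q ∪ (Q △ P)))
1 ∈ (P ∩ ((P ∪ R) ∪ (Q ∪ (Q △ P)))) and 1 ∈ Q, so 1 ∉ (P ∩ ((P ∪ R) ∪ (Q ∪ (Q △ P)))) △ Q

No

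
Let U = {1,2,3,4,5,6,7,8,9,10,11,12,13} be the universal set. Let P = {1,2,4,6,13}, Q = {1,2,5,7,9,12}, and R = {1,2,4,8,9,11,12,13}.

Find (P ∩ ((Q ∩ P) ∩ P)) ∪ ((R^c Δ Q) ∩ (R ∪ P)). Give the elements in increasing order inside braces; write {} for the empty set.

Q ∩ P = {1,2}
(Q ∩ P) ∩ P = {1,2}
P ∩ ((Q ∩ P) ∩ P) = {1,2}
R^c = {3,5,6,7,10}
R^c Δ Q = {1,2,3,6,9,10,12}
R ∪ P = {1,2,4,6,8,9,11,12,13}
(R^c Δ Q) ∩ (R ∪ P) = {1,2,6,9,12}
(P ∩ ((Q ∩ P) ∩ P)) ∪ ((R^c Δ Q) ∩ (R ∪ P)) = {1,2,6,9,12}

{1,2,6,9,12}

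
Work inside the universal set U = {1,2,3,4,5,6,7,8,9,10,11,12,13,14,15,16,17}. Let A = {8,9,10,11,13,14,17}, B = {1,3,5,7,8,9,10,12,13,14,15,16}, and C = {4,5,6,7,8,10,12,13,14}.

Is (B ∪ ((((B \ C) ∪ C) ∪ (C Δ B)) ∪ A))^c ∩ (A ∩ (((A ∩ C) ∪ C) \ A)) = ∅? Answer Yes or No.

B \ C = {1,3,9,15,16}
(B \ C) ∪ C = {1,3,4,5,6,7,8,9,10,12,13,14,15,16}
C Δ B = {1,3,4,6,9,15,16}
((B \ C) ∪ C) ∪ (C Δ B) = {1,3,4,5,6,7,8,9,10,12,13,14,15,16}
(((B \ C) ∪ C) ∪ (C Δ B)) ∪ A = {1,3,4,5,6,7,8,9,10,11,12,13,14,15,16,17}
B ∪ ((((B \ C) ∪ C) ∪ (C Δ B)) ∪ A) = {1,3,4,5,6,7,8,9,10,11,12,13,14,15,16,17}
(B ∪ ((((B \ C) ∪ C) ∪ (C Δ B)) ∪ A))^c = {2}
A ∩ C = {8,10,13,14}
(A ∩ C) ∪ C = {4,5,6,7,8,10,12,13,14}
((A ∩ C) ∪ C) \ A = {4,5,6,7,12}
A ∩ (((A ∩ C) ∪ C) \ A) = {}
{2} and {} share no elements.

Yes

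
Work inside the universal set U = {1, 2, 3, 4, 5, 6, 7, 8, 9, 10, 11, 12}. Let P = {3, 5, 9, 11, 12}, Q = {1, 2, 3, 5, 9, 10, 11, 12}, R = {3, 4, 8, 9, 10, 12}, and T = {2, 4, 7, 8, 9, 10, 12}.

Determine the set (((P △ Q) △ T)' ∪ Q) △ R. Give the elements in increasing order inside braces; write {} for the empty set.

{1, 2, 4, 5, 6, 8, 11}

P △ Q = {1, 2, 10}
(P △ Q) △ T = {1, 4, 7, 8, 9, 12}
((P △ Q) △ T)' = {2, 3, 5, 6, 10, 11}
((P △ Q) △ T)' ∪ Q = {1, 2, 3, 5, 6, 9, 10, 11, 12}
(((P △ Q) △ T)' ∪ Q) △ R = {1, 2, 4, 5, 6, 8, 11}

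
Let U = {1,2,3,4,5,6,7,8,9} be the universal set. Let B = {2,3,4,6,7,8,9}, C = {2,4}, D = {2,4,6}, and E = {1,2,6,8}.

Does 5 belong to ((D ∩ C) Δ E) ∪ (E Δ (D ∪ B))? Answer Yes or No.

No

5 ∉ D and 5 ∉ C, so 5 ∉ D ∩ C
5 ∉ (D ∩ C) and 5 ∉ E, so 5 ∉ (D ∩ C) Δ E
5 ∉ D and 5 ∉ B, so 5 ∉ D ∪ B
5 ∉ E and 5 ∉ (D ∪ B), so 5 ∉ E Δ (D ∪ B)
5 ∉ ((D ∩ C) Δ E) and 5 ∉ (E Δ (D ∪ B)), so 5 ∉ ((D ∩ C) Δ E) ∪ (E Δ (D ∪ B))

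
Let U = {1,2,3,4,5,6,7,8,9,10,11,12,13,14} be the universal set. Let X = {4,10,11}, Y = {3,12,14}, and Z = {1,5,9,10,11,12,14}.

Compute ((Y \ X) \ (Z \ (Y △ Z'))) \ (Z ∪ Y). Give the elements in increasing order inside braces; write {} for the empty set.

Y \ X = {3,12,14}
Z' = {2,3,4,6,7,8,13}
Y △ Z' = {2,4,6,7,8,12,13,14}
Z \ (Y △ Z') = {1,5,9,10,11}
(Y \ X) \ (Z \ (Y △ Z')) = {3,12,14}
Z ∪ Y = {1,3,5,9,10,11,12,14}
((Y \ X) \ (Z \ (Y △ Z'))) \ (Z ∪ Y) = {}

{}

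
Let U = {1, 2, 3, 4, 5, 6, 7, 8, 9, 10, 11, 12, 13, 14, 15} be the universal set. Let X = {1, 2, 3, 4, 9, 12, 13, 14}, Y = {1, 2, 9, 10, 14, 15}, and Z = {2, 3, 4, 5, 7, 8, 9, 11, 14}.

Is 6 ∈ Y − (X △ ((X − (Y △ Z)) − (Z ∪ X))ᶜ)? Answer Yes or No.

No

6 ∉ Y and 6 ∉ Z, so 6 ∉ Y △ Z
6 ∉ X and 6 ∉ (Y △ Z), so 6 ∉ X − (Y △ Z)
6 ∉ Z and 6 ∉ X, so 6 ∉ Z ∪ X
6 ∉ (X − (Y △ Z)) and 6 ∉ (Z ∪ X), so 6 ∉ (X − (Y △ Z)) − (Z ∪ X)
6 ∈ ((X − (Y △ Z)) − (Z ∪ X))ᶜ since 6 ∉ ((X − (Y △ Z)) − (Z ∪ X))
6 ∉ X and 6 ∈ ((X − (Y △ Z)) − (Z ∪ X))ᶜ, so 6 ∈ X △ ((X − (Y △ Z)) − (Z ∪ X))ᶜ
6 ∉ Y and 6 ∈ (X △ ((X − (Y △ Z)) − (Z ∪ X))ᶜ), so 6 ∉ Y − (X △ ((X − (Y △ Z)) − (Z ∪ X))ᶜ)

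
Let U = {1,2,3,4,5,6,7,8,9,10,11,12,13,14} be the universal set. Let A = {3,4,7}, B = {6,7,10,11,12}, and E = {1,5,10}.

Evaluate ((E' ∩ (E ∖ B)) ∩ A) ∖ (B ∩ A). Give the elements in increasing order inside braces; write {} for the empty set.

{}

E' = {2,3,4,6,7,8,9,11,12,13,14}
E ∖ B = {1,5}
E' ∩ (E ∖ B) = {}
(E' ∩ (E ∖ B)) ∩ A = {}
B ∩ A = {7}
((E' ∩ (E ∖ B)) ∩ A) ∖ (B ∩ A) = {}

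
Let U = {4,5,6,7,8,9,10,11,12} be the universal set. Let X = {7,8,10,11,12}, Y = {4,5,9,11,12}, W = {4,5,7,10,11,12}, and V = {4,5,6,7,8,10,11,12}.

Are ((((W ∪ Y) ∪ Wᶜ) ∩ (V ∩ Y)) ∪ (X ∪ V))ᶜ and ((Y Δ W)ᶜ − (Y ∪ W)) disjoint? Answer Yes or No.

Yes

W ∪ Y = {4,5,7,9,10,11,12}
Wᶜ = {6,8,9}
(W ∪ Y) ∪ Wᶜ = {4,5,6,7,8,9,10,11,12}
V ∩ Y = {4,5,11,12}
((W ∪ Y) ∪ Wᶜ) ∩ (V ∩ Y) = {4,5,11,12}
X ∪ V = {4,5,6,7,8,10,11,12}
(((W ∪ Y) ∪ Wᶜ) ∩ (V ∩ Y)) ∪ (X ∪ V) = {4,5,6,7,8,10,11,12}
((((W ∪ Y) ∪ Wᶜ) ∩ (V ∩ Y)) ∪ (X ∪ V))ᶜ = {9}
Y Δ W = {7,9,10}
(Y Δ W)ᶜ = {4,5,6,8,11,12}
Y ∪ W = {4,5,7,9,10,11,12}
(Y Δ W)ᶜ − (Y ∪ W) = {6,8}
{9} and {6,8} share no elements.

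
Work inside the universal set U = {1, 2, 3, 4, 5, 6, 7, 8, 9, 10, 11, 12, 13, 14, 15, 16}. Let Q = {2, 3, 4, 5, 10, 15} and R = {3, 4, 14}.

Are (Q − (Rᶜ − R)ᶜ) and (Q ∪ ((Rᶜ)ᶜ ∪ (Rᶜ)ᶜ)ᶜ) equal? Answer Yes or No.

No

Rᶜ = {1, 2, 5, 6, 7, 8, 9, 10, 11, 12, 13, 15, 16}
Rᶜ − R = {1, 2, 5, 6, 7, 8, 9, 10, 11, 12, 13, 15, 16}
(Rᶜ − R)ᶜ = {3, 4, 14}
Q − (Rᶜ − R)ᶜ = {2, 5, 10, 15}
(Rᶜ)ᶜ = {3, 4, 14}
(Rᶜ)ᶜ ∪ (Rᶜ)ᶜ = {3, 4, 14}
((Rᶜ)ᶜ ∪ (Rᶜ)ᶜ)ᶜ = {1, 2, 5, 6, 7, 8, 9, 10, 11, 12, 13, 15, 16}
Q ∪ ((Rᶜ)ᶜ ∪ (Rᶜ)ᶜ)ᶜ = {1, 2, 3, 4, 5, 6, 7, 8, 9, 10, 11, 12, 13, 15, 16}
1 ∈ Q ∪ ((Rᶜ)ᶜ ∪ (Rᶜ)ᶜ)ᶜ but 1 ∉ Q − (Rᶜ − R)ᶜ, so they differ.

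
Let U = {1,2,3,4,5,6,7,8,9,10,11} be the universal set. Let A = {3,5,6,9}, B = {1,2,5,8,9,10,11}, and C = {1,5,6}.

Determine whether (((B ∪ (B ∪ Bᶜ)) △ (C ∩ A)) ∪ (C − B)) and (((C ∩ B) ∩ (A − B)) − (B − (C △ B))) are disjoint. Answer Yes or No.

Bᶜ = {3,4,6,7}
B ∪ Bᶜ = {1,2,3,4,5,6,7,8,9,10,11}
B ∪ (B ∪ Bᶜ) = {1,2,3,4,5,6,7,8,9,10,11}
C ∩ A = {5,6}
(B ∪ (B ∪ Bᶜ)) △ (C ∩ A) = {1,2,3,4,7,8,9,10,11}
C − B = {6}
((B ∪ (B ∪ Bᶜ)) △ (C ∩ A)) ∪ (C − B) = {1,2,3,4,6,7,8,9,10,11}
C ∩ B = {1,5}
A − B = {3,6}
(C ∩ B) ∩ (A − B) = {}
C △ B = {2,6,8,9,10,11}
B − (C △ B) = {1,5}
((C ∩ B) ∩ (A − B)) − (B − (C △ B)) = {}
{1,2,3,4,6,7,8,9,10,11} and {} share no elements.

Yes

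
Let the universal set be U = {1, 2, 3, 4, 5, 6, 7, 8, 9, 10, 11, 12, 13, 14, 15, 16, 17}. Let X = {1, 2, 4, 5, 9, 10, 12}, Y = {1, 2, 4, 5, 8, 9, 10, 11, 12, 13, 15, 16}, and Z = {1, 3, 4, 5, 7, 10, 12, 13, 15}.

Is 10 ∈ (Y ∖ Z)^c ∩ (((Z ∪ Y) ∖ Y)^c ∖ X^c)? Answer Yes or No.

Yes

10 ∈ Y and 10 ∈ Z, so 10 ∉ Y ∖ Z
10 ∈ (Y ∖ Z)^c since 10 ∉ (Y ∖ Z)
10 ∈ Z and 10 ∈ Y, so 10 ∈ Z ∪ Y
10 ∈ (Z ∪ Y) and 10 ∈ Y, so 10 ∉ (Z ∪ Y) ∖ Y
10 ∈ ((Z ∪ Y) ∖ Y)^c since 10 ∉ ((Z ∪ Y) ∖ Y)
10 ∈ X, so 10 ∉ X^c
10 ∈ ((Z ∪ Y) ∖ Y)^c and 10 ∉ X^c, so 10 ∈ ((Z ∪ Y) ∖ Y)^c ∖ X^c
10 ∈ (Y ∖ Z)^c and 10 ∈ (((Z ∪ Y) ∖ Y)^c ∖ X^c), so 10 ∈ (Y ∖ Z)^c ∩ (((Z ∪ Y) ∖ Y)^c ∖ X^c)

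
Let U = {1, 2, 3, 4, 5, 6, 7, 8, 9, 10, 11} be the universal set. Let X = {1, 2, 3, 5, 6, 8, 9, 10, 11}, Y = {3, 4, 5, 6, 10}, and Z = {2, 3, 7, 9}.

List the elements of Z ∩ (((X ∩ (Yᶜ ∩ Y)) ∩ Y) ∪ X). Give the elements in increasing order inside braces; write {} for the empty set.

{2, 3, 9}

Yᶜ = {1, 2, 7, 8, 9, 11}
Yᶜ ∩ Y = {}
X ∩ (Yᶜ ∩ Y) = {}
(X ∩ (Yᶜ ∩ Y)) ∩ Y = {}
((X ∩ (Yᶜ ∩ Y)) ∩ Y) ∪ X = {1, 2, 3, 5, 6, 8, 9, 10, 11}
Z ∩ (((X ∩ (Yᶜ ∩ Y)) ∩ Y) ∪ X) = {2, 3, 9}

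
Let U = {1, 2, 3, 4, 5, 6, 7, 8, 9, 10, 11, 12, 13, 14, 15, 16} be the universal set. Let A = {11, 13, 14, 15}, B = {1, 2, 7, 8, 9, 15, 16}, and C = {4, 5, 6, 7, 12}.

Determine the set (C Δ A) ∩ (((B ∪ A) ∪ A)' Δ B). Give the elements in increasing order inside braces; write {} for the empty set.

C Δ A = {4, 5, 6, 7, 11, 12, 13, 14, 15}
B ∪ A = {1, 2, 7, 8, 9, 11, 13, 14, 15, 16}
(B ∪ A) ∪ A = {1, 2, 7, 8, 9, 11, 13, 14, 15, 16}
((B ∪ A) ∪ A)' = {3, 4, 5, 6, 10, 12}
((B ∪ A) ∪ A)' Δ B = {1, 2, 3, 4, 5, 6, 7, 8, 9, 10, 12, 15, 16}
(C Δ A) ∩ (((B ∪ A) ∪ A)' Δ B) = {4, 5, 6, 7, 12, 15}

{4, 5, 6, 7, 12, 15}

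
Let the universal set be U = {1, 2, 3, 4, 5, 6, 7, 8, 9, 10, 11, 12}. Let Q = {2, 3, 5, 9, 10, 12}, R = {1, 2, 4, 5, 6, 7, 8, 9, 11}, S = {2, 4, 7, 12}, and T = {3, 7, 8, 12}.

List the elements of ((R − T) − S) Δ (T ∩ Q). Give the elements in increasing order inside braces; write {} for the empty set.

R − T = {1, 2, 4, 5, 6, 9, 11}
(R − T) − S = {1, 5, 6, 9, 11}
T ∩ Q = {3, 12}
((R − T) − S) Δ (T ∩ Q) = {1, 3, 5, 6, 9, 11, 12}

{1, 3, 5, 6, 9, 11, 12}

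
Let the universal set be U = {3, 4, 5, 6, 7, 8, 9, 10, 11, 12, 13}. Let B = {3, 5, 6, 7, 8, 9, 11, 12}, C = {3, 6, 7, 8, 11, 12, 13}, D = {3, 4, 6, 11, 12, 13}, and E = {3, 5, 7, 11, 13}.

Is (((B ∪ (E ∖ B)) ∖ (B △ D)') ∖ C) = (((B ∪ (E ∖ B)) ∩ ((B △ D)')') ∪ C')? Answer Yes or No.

No

E ∖ B = {13}
B ∪ (E ∖ B) = {3, 5, 6, 7, 8, 9, 11, 12, 13}
B △ D = {4, 5, 7, 8, 9, 13}
(B △ D)' = {3, 6, 10, 11, 12}
(B ∪ (E ∖ B)) ∖ (B △ D)' = {5, 7, 8, 9, 13}
((B ∪ (E ∖ B)) ∖ (B △ D)') ∖ C = {5, 9}
((B △ D)')' = {4, 5, 7, 8, 9, 13}
(B ∪ (E ∖ B)) ∩ ((B △ D)')' = {5, 7, 8, 9, 13}
C' = {4, 5, 9, 10}
((B ∪ (E ∖ B)) ∩ ((B △ D)')') ∪ C' = {4, 5, 7, 8, 9, 10, 13}
4 ∈ ((B ∪ (E ∖ B)) ∩ ((B △ D)')') ∪ C' but 4 ∉ ((B ∪ (E ∖ B)) ∖ (B △ D)') ∖ C, so they differ.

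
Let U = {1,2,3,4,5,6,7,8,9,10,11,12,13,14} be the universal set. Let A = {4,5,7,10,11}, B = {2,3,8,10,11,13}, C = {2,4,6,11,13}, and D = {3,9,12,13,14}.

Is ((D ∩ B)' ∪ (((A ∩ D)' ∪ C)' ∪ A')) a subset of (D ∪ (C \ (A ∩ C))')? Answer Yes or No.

D ∩ B = {3,13}
(D ∩ B)' = {1,2,4,5,6,7,8,9,10,11,12,14}
A ∩ D = {}
(A ∩ D)' = {1,2,3,4,5,6,7,8,9,10,11,12,13,14}
(A ∩ D)' ∪ C = {1,2,3,4,5,6,7,8,9,10,11,12,13,14}
((A ∩ D)' ∪ C)' = {}
A' = {1,2,3,6,8,9,12,13,14}
((A ∩ D)' ∪ C)' ∪ A' = {1,2,3,6,8,9,12,13,14}
(D ∩ B)' ∪ (((A ∩ D)' ∪ C)' ∪ A') = {1,2,3,4,5,6,7,8,9,10,11,12,13,14}
A ∩ C = {4,11}
C \ (A ∩ C) = {2,6,13}
(C \ (A ∩ C))' = {1,3,4,5,7,8,9,10,11,12,14}
D ∪ (C \ (A ∩ C))' = {1,3,4,5,7,8,9,10,11,12,13,14}
2 ∈ (D ∩ B)' ∪ (((A ∩ D)' ∪ C)' ∪ A') but 2 ∉ D ∪ (C \ (A ∩ C))', so the inclusion fails.

No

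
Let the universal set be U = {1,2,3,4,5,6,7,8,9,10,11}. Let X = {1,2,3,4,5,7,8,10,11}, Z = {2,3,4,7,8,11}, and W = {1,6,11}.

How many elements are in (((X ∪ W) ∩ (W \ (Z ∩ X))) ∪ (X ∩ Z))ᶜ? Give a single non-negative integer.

3

X ∪ W = {1,2,3,4,5,6,7,8,10,11}
Z ∩ X = {2,3,4,7,8,11}
W \ (Z ∩ X) = {1,6}
(X ∪ W) ∩ (W \ (Z ∩ X)) = {1,6}
X ∩ Z = {2,3,4,7,8,11}
((X ∪ W) ∩ (W \ (Z ∩ X))) ∪ (X ∩ Z) = {1,2,3,4,6,7,8,11}
(((X ∪ W) ∩ (W \ (Z ∩ X))) ∪ (X ∩ Z))ᶜ = {5,9,10}
|(((X ∪ W) ∩ (W \ (Z ∩ X))) ∪ (X ∩ Z))ᶜ| = 3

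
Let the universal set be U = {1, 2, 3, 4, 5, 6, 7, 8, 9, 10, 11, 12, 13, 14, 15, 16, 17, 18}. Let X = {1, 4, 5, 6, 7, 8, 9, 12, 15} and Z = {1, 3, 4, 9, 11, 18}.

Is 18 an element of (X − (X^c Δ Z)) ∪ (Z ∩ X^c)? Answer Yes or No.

Yes

18 ∉ X, so 18 ∈ X^c
18 ∈ X^c and 18 ∈ Z, so 18 ∉ X^c Δ Z
18 ∉ X and 18 ∉ (X^c Δ Z), so 18 ∉ X − (X^c Δ Z)
18 ∉ X, so 18 ∈ X^c
18 ∈ Z and 18 ∈ X^c, so 18 ∈ Z ∩ X^c
18 ∉ (X − (X^c Δ Z)) and 18 ∈ (Z ∩ X^c), so 18 ∈ (X − (X^c Δ Z)) ∪ (Z ∩ X^c)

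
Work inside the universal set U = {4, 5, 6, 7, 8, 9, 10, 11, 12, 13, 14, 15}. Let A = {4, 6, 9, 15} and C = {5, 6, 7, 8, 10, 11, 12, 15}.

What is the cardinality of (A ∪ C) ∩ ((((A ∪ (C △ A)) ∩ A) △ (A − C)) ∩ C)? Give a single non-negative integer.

2

A ∪ C = {4, 5, 6, 7, 8, 9, 10, 11, 12, 15}
C △ A = {4, 5, 7, 8, 9, 10, 11, 12}
A ∪ (C △ A) = {4, 5, 6, 7, 8, 9, 10, 11, 12, 15}
(A ∪ (C △ A)) ∩ A = {4, 6, 9, 15}
A − C = {4, 9}
((A ∪ (C △ A)) ∩ A) △ (A − C) = {6, 15}
(((A ∪ (C △ A)) ∩ A) △ (A − C)) ∩ C = {6, 15}
(A ∪ C) ∩ ((((A ∪ (C △ A)) ∩ A) △ (A − C)) ∩ C) = {6, 15}
|(A ∪ C) ∩ ((((A ∪ (C △ A)) ∩ A) △ (A − C)) ∩ C)| = 2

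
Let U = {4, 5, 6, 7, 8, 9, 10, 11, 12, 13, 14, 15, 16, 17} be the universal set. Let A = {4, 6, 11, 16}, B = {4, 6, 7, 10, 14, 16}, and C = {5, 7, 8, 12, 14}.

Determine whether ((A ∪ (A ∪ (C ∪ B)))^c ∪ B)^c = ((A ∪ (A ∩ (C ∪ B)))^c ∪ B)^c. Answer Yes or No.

No

C ∪ B = {4, 5, 6, 7, 8, 10, 12, 14, 16}
A ∪ (C ∪ B) = {4, 5, 6, 7, 8, 10, 11, 12, 14, 16}
A ∪ (A ∪ (C ∪ B)) = {4, 5, 6, 7, 8, 10, 11, 12, 14, 16}
(A ∪ (A ∪ (C ∪ B)))^c = {9, 13, 15, 17}
(A ∪ (A ∪ (C ∪ B)))^c ∪ B = {4, 6, 7, 9, 10, 13, 14, 15, 16, 17}
((A ∪ (A ∪ (C ∪ B)))^c ∪ B)^c = {5, 8, 11, 12}
A ∩ (C ∪ B) = {4, 6, 16}
A ∪ (A ∩ (C ∪ B)) = {4, 6, 11, 16}
(A ∪ (A ∩ (C ∪ B)))^c = {5, 7, 8, 9, 10, 12, 13, 14, 15, 17}
(A ∪ (A ∩ (C ∪ B)))^c ∪ B = {4, 5, 6, 7, 8, 9, 10, 12, 13, 14, 15, 16, 17}
((A ∪ (A ∩ (C ∪ B)))^c ∪ B)^c = {11}
5 ∈ ((A ∪ (A ∪ (C ∪ B)))^c ∪ B)^c but 5 ∉ ((A ∪ (A ∩ (C ∪ B)))^c ∪ B)^c, so they differ.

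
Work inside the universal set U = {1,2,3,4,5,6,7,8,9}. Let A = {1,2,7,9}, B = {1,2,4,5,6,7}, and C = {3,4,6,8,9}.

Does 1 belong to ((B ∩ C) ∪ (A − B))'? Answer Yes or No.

Yes

1 ∈ B and 1 ∉ C, so 1 ∉ B ∩ C
1 ∈ A and 1 ∈ B, so 1 ∉ A − B
1 ∉ (B ∩ C) and 1 ∉ (A − B), so 1 ∉ (B ∩ C) ∪ (A − B)
1 ∈ ((B ∩ C) ∪ (A − B))' since 1 ∉ ((B ∩ C) ∪ (A − B))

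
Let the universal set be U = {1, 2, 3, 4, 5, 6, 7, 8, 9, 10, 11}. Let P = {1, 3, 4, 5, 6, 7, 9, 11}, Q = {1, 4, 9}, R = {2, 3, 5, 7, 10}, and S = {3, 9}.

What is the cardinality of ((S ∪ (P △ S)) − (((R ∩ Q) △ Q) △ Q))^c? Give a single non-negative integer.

3

P △ S = {1, 4, 5, 6, 7, 11}
S ∪ (P △ S) = {1, 3, 4, 5, 6, 7, 9, 11}
R ∩ Q = {}
(R ∩ Q) △ Q = {1, 4, 9}
((R ∩ Q) △ Q) △ Q = {}
(S ∪ (P △ S)) − (((R ∩ Q) △ Q) △ Q) = {1, 3, 4, 5, 6, 7, 9, 11}
((S ∪ (P △ S)) − (((R ∩ Q) △ Q) △ Q))^c = {2, 8, 10}
|((S ∪ (P △ S)) − (((R ∩ Q) △ Q) △ Q))^c| = 3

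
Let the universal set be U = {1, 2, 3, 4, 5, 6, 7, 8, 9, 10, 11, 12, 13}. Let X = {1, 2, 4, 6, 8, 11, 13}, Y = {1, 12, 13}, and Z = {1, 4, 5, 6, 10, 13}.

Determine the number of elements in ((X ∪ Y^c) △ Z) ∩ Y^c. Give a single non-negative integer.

6

Y^c = {2, 3, 4, 5, 6, 7, 8, 9, 10, 11}
X ∪ Y^c = {1, 2, 3, 4, 5, 6, 7, 8, 9, 10, 11, 13}
(X ∪ Y^c) △ Z = {2, 3, 7, 8, 9, 11}
((X ∪ Y^c) △ Z) ∩ Y^c = {2, 3, 7, 8, 9, 11}
|((X ∪ Y^c) △ Z) ∩ Y^c| = 6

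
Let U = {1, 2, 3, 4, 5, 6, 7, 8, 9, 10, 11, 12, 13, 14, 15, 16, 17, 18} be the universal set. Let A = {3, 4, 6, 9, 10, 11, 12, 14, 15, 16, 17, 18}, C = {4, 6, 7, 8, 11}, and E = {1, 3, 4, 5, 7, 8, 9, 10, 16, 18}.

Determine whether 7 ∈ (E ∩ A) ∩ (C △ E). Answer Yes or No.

No

7 ∈ E and 7 ∉ A, so 7 ∉ E ∩ A
7 ∈ C and 7 ∈ E, so 7 ∉ C △ E
7 ∉ (E ∩ A) and 7 ∉ (C △ E), so 7 ∉ (E ∩ A) ∩ (C △ E)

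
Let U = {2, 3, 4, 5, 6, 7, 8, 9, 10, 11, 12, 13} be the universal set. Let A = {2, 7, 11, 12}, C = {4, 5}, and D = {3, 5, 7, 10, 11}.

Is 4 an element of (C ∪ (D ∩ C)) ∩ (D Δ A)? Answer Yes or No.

No

4 ∉ D and 4 ∈ C, so 4 ∉ D ∩ C
4 ∈ C and 4 ∉ (D ∩ C), so 4 ∈ C ∪ (D ∩ C)
4 ∉ D and 4 ∉ A, so 4 ∉ D Δ A
4 ∈ (C ∪ (D ∩ C)) and 4 ∉ (D Δ A), so 4 ∉ (C ∪ (D ∩ C)) ∩ (D Δ A)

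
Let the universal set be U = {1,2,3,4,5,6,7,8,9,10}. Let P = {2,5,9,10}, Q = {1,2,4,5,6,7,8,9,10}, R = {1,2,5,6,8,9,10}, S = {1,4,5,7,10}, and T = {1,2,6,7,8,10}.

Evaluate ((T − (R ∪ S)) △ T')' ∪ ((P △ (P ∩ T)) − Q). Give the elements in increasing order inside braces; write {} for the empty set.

{1,2,6,7,8,10}

R ∪ S = {1,2,4,5,6,7,8,9,10}
T − (R ∪ S) = {}
T' = {3,4,5,9}
(T − (R ∪ S)) △ T' = {3,4,5,9}
((T − (R ∪ S)) △ T')' = {1,2,6,7,8,10}
P ∩ T = {2,10}
P △ (P ∩ T) = {5,9}
(P △ (P ∩ T)) − Q = {}
((T − (R ∪ S)) △ T')' ∪ ((P △ (P ∩ T)) − Q) = {1,2,6,7,8,10}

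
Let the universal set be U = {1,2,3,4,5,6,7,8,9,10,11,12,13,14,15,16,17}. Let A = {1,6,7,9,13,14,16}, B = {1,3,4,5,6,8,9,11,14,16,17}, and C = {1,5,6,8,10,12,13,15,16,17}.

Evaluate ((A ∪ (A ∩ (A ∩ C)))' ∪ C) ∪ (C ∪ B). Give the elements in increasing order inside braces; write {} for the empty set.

{1,2,3,4,5,6,8,9,10,11,12,13,14,15,16,17}

A ∩ C = {1,6,13,16}
A ∩ (A ∩ C) = {1,6,13,16}
A ∪ (A ∩ (A ∩ C)) = {1,6,7,9,13,14,16}
(A ∪ (A ∩ (A ∩ C)))' = {2,3,4,5,8,10,11,12,15,17}
(A ∪ (A ∩ (A ∩ C)))' ∪ C = {1,2,3,4,5,6,8,10,11,12,13,15,16,17}
C ∪ B = {1,3,4,5,6,8,9,10,11,12,13,14,15,16,17}
((A ∪ (A ∩ (A ∩ C)))' ∪ C) ∪ (C ∪ B) = {1,2,3,4,5,6,8,9,10,11,12,13,14,15,16,17}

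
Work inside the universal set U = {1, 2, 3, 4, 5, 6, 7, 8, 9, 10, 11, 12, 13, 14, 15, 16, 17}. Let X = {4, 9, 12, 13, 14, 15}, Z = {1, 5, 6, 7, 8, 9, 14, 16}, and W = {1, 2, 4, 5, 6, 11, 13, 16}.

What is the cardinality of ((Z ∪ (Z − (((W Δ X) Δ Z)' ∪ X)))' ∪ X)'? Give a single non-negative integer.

6

W Δ X = {1, 2, 5, 6, 9, 11, 12, 14, 15, 16}
(W Δ X) Δ Z = {2, 7, 8, 11, 12, 15}
((W Δ X) Δ Z)' = {1, 3, 4, 5, 6, 9, 10, 13, 14, 16, 17}
((W Δ X) Δ Z)' ∪ X = {1, 3, 4, 5, 6, 9, 10, 12, 13, 14, 15, 16, 17}
Z − (((W Δ X) Δ Z)' ∪ X) = {7, 8}
Z ∪ (Z − (((W Δ X) Δ Z)' ∪ X)) = {1, 5, 6, 7, 8, 9, 14, 16}
(Z ∪ (Z − (((W Δ X) Δ Z)' ∪ X)))' = {2, 3, 4, 10, 11, 12, 13, 15, 17}
(Z ∪ (Z − (((W Δ X) Δ Z)' ∪ X)))' ∪ X = {2, 3, 4, 9, 10, 11, 12, 13, 14, 15, 17}
((Z ∪ (Z − (((W Δ X) Δ Z)' ∪ X)))' ∪ X)' = {1, 5, 6, 7, 8, 16}
|((Z ∪ (Z − (((W Δ X) Δ Z)' ∪ X)))' ∪ X)'| = 6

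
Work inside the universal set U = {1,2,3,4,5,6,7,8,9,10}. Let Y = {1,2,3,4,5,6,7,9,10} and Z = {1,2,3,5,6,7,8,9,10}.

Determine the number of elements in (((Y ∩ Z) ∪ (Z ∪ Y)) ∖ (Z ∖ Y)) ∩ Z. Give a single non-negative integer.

8

Y ∩ Z = {1,2,3,5,6,7,9,10}
Z ∪ Y = {1,2,3,4,5,6,7,8,9,10}
(Y ∩ Z) ∪ (Z ∪ Y) = {1,2,3,4,5,6,7,8,9,10}
Z ∖ Y = {8}
((Y ∩ Z) ∪ (Z ∪ Y)) ∖ (Z ∖ Y) = {1,2,3,4,5,6,7,9,10}
(((Y ∩ Z) ∪ (Z ∪ Y)) ∖ (Z ∖ Y)) ∩ Z = {1,2,3,5,6,7,9,10}
|(((Y ∩ Z) ∪ (Z ∪ Y)) ∖ (Z ∖ Y)) ∩ Z| = 8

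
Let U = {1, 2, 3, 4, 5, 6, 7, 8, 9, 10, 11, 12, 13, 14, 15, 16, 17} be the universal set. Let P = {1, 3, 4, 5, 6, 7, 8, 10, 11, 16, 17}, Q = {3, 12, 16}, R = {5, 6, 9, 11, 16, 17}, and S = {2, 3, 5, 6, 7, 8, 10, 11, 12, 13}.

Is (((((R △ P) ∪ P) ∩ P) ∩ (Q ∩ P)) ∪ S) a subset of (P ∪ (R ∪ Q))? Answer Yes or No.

No

R △ P = {1, 3, 4, 7, 8, 9, 10}
(R △ P) ∪ P = {1, 3, 4, 5, 6, 7, 8, 9, 10, 11, 16, 17}
((R △ P) ∪ P) ∩ P = {1, 3, 4, 5, 6, 7, 8, 10, 11, 16, 17}
Q ∩ P = {3, 16}
(((R △ P) ∪ P) ∩ P) ∩ (Q ∩ P) = {3, 16}
((((R △ P) ∪ P) ∩ P) ∩ (Q ∩ P)) ∪ S = {2, 3, 5, 6, 7, 8, 10, 11, 12, 13, 16}
R ∪ Q = {3, 5, 6, 9, 11, 12, 16, 17}
P ∪ (R ∪ Q) = {1, 3, 4, 5, 6, 7, 8, 9, 10, 11, 12, 16, 17}
2 ∈ ((((R △ P) ∪ P) ∩ P) ∩ (Q ∩ P)) ∪ S but 2 ∉ P ∪ (R ∪ Q), so the inclusion fails.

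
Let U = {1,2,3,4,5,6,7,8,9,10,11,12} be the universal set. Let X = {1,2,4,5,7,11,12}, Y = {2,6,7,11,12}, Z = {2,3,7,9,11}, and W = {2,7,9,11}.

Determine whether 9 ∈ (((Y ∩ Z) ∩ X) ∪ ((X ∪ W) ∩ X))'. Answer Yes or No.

Yes

9 ∉ Y and 9 ∈ Z, so 9 ∉ Y ∩ Z
9 ∉ (Y ∩ Z) and 9 ∉ X, so 9 ∉ (Y ∩ Z) ∩ X
9 ∉ X and 9 ∈ W, so 9 ∈ X ∪ W
9 ∈ (X ∪ W) and 9 ∉ X, so 9 ∉ (X ∪ W) ∩ X
9 ∉ ((Y ∩ Z) ∩ X) and 9 ∉ ((X ∪ W) ∩ X), so 9 ∉ ((Y ∩ Z) ∩ X) ∪ ((X ∪ W) ∩ X)
9 ∈ (((Y ∩ Z) ∩ X) ∪ ((X ∪ W) ∩ X))' since 9 ∉ (((Y ∩ Z) ∩ X) ∪ ((X ∪ W) ∩ X))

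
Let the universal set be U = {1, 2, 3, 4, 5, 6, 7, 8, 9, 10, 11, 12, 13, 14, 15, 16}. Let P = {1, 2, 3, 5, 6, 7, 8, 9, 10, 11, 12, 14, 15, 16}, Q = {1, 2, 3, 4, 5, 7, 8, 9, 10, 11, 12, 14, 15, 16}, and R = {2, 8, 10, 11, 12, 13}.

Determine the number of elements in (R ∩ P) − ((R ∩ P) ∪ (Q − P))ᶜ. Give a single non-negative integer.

5

R ∩ P = {2, 8, 10, 11, 12}
Q − P = {4}
(R ∩ P) ∪ (Q − P) = {2, 4, 8, 10, 11, 12}
((R ∩ P) ∪ (Q − P))ᶜ = {1, 3, 5, 6, 7, 9, 13, 14, 15, 16}
(R ∩ P) − ((R ∩ P) ∪ (Q − P))ᶜ = {2, 8, 10, 11, 12}
|(R ∩ P) − ((R ∩ P) ∪ (Q − P))ᶜ| = 5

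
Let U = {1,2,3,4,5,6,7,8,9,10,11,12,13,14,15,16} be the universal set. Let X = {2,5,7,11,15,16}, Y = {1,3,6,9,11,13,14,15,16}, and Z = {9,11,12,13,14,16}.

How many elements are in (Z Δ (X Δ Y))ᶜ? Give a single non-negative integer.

7

X Δ Y = {1,2,3,5,6,7,9,13,14}
Z Δ (X Δ Y) = {1,2,3,5,6,7,11,12,16}
(Z Δ (X Δ Y))ᶜ = {4,8,9,10,13,14,15}
|(Z Δ (X Δ Y))ᶜ| = 7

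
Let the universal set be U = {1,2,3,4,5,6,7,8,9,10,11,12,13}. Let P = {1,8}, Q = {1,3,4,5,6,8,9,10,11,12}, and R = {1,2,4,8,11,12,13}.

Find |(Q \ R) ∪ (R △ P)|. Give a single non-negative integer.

10

Q \ R = {3,5,6,9,10}
R △ P = {2,4,11,12,13}
(Q \ R) ∪ (R △ P) = {2,3,4,5,6,9,10,11,12,13}
|(Q \ R) ∪ (R △ P)| = 10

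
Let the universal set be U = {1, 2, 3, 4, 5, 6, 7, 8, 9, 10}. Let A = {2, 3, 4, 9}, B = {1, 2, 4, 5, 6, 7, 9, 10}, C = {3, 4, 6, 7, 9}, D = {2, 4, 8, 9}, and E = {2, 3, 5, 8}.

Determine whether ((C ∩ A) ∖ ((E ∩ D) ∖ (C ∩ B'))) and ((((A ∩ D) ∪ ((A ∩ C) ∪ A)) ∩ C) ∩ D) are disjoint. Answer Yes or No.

C ∩ A = {3, 4, 9}
E ∩ D = {2, 8}
B' = {3, 8}
C ∩ B' = {3}
(E ∩ D) ∖ (C ∩ B') = {2, 8}
(C ∩ A) ∖ ((E ∩ D) ∖ (C ∩ B')) = {3, 4, 9}
A ∩ D = {2, 4, 9}
A ∩ C = {3, 4, 9}
(A ∩ C) ∪ A = {2, 3, 4, 9}
(A ∩ D) ∪ ((A ∩ C) ∪ A) = {2, 3, 4, 9}
((A ∩ D) ∪ ((A ∩ C) ∪ A)) ∩ C = {3, 4, 9}
(((A ∩ D) ∪ ((A ∩ C) ∪ A)) ∩ C) ∩ D = {4, 9}
4 lies in both, so they are not disjoint.

No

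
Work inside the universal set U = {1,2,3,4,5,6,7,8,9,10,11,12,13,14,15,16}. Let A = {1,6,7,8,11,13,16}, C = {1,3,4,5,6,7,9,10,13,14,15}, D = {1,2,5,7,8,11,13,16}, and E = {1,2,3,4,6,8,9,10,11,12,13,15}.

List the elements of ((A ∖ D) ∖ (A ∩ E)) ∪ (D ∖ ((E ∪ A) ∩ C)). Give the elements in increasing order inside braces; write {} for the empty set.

A ∖ D = {6}
A ∩ E = {1,6,8,11,13}
(A ∖ D) ∖ (A ∩ E) = {}
E ∪ A = {1,2,3,4,6,7,8,9,10,11,12,13,15,16}
(E ∪ A) ∩ C = {1,3,4,6,7,9,10,13,15}
D ∖ ((E ∪ A) ∩ C) = {2,5,8,11,16}
((A ∖ D) ∖ (A ∩ E)) ∪ (D ∖ ((E ∪ A) ∩ C)) = {2,5,8,11,16}

{2,5,8,11,16}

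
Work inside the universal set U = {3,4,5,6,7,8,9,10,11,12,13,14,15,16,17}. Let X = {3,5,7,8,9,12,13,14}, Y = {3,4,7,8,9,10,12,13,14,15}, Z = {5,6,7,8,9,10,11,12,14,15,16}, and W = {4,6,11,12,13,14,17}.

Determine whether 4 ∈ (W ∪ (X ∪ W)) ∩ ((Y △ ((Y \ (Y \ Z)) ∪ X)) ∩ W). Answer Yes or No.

Yes

4 ∉ X and 4 ∈ W, so 4 ∈ X ∪ W
4 ∈ W and 4 ∈ (X ∪ W), so 4 ∈ W ∪ (X ∪ W)
4 ∈ Y and 4 ∉ Z, so 4 ∈ Y \ Z
4 ∈ Y and 4 ∈ (Y \ Z), so 4 ∉ Y \ (Y \ Z)
4 ∉ (Y \ (Y \ Z)) and 4 ∉ X, so 4 ∉ (Y \ (Y \ Z)) ∪ X
4 ∈ Y and 4 ∉ ((Y \ (Y \ Z)) ∪ X), so 4 ∈ Y △ ((Y \ (Y \ Z)) ∪ X)
4 ∈ (Y △ ((Y \ (Y \ Z)) ∪ X)) and 4 ∈ W, so 4 ∈ (Y △ ((Y \ (Y \ Z)) ∪ X)) ∩ W
4 ∈ (W ∪ (X ∪ W)) and 4 ∈ ((Y △ ((Y \ (Y \ Z)) ∪ X)) ∩ W), so 4 ∈ (W ∪ (X ∪ W)) ∩ ((Y △ ((Y \ (Y \ Z)) ∪ X)) ∩ W)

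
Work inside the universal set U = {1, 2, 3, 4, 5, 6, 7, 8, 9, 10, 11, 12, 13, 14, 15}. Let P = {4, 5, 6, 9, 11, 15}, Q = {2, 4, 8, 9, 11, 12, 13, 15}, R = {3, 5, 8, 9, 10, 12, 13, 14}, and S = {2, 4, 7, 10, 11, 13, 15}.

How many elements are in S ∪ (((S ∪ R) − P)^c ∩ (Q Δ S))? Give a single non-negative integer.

S ∪ R = {2, 3, 4, 5, 7, 8, 9, 10, 11, 12, 13, 14, 15}
(S ∪ R) − P = {2, 3, 7, 8, 10, 12, 13, 14}
((S ∪ R) − P)^c = {1, 4, 5, 6, 9, 11, 15}
Q Δ S = {7, 8, 9, 10, 12}
((S ∪ R) − P)^c ∩ (Q Δ S) = {9}
S ∪ (((S ∪ R) − P)^c ∩ (Q Δ S)) = {2, 4, 7, 9, 10, 11, 13, 15}
|S ∪ (((S ∪ R) − P)^c ∩ (Q Δ S))| = 8

8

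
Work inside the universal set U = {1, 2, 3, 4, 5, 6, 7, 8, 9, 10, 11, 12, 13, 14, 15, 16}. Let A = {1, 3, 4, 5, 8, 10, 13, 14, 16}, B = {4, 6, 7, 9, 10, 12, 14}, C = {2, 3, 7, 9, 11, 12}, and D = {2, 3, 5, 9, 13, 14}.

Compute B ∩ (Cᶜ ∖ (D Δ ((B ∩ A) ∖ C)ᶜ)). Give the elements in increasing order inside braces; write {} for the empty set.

{4, 10}

Cᶜ = {1, 4, 5, 6, 8, 10, 13, 14, 15, 16}
B ∩ A = {4, 10, 14}
(B ∩ A) ∖ C = {4, 10, 14}
((B ∩ A) ∖ C)ᶜ = {1, 2, 3, 5, 6, 7, 8, 9, 11, 12, 13, 15, 16}
D Δ ((B ∩ A) ∖ C)ᶜ = {1, 6, 7, 8, 11, 12, 14, 15, 16}
Cᶜ ∖ (D Δ ((B ∩ A) ∖ C)ᶜ) = {4, 5, 10, 13}
B ∩ (Cᶜ ∖ (D Δ ((B ∩ A) ∖ C)ᶜ)) = {4, 10}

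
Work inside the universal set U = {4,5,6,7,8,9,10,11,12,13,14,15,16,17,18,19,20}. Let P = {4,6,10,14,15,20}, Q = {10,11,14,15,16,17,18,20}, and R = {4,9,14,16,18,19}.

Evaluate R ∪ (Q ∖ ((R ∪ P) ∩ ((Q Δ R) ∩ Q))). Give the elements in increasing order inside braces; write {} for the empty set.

{4,9,11,14,16,17,18,19}

R ∪ P = {4,6,9,10,14,15,16,18,19,20}
Q Δ R = {4,9,10,11,15,17,19,20}
(Q Δ R) ∩ Q = {10,11,15,17,20}
(R ∪ P) ∩ ((Q Δ R) ∩ Q) = {10,15,20}
Q ∖ ((R ∪ P) ∩ ((Q Δ R) ∩ Q)) = {11,14,16,17,18}
R ∪ (Q ∖ ((R ∪ P) ∩ ((Q Δ R) ∩ Q))) = {4,9,11,14,16,17,18,19}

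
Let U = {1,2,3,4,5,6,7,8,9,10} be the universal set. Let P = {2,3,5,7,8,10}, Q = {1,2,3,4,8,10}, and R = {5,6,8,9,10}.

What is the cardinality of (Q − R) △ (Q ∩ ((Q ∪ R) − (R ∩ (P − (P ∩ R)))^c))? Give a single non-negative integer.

Q − R = {1,2,3,4}
Q ∪ R = {1,2,3,4,5,6,8,9,10}
P ∩ R = {5,8,10}
P − (P ∩ R) = {2,3,7}
R ∩ (P − (P ∩ R)) = {}
(R ∩ (P − (P ∩ R)))^c = {1,2,3,4,5,6,7,8,9,10}
(Q ∪ R) − (R ∩ (P − (P ∩ R)))^c = {}
Q ∩ ((Q ∪ R) − (R ∩ (P − (P ∩ R)))^c) = {}
(Q − R) △ (Q ∩ ((Q ∪ R) − (R ∩ (P − (P ∩ R)))^c)) = {1,2,3,4}
|(Q − R) △ (Q ∩ ((Q ∪ R) − (R ∩ (P − (P ∩ R)))^c))| = 4

4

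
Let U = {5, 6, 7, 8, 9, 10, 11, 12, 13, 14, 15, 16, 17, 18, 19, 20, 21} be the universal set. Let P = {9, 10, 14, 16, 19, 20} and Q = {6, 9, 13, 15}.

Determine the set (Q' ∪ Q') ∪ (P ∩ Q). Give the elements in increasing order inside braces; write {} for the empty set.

Q' = {5, 7, 8, 10, 11, 12, 14, 16, 17, 18, 19, 20, 21}
Q' ∪ Q' = {5, 7, 8, 10, 11, 12, 14, 16, 17, 18, 19, 20, 21}
P ∩ Q = {9}
(Q' ∪ Q') ∪ (P ∩ Q) = {5, 7, 8, 9, 10, 11, 12, 14, 16, 17, 18, 19, 20, 21}

{5, 7, 8, 9, 10, 11, 12, 14, 16, 17, 18, 19, 20, 21}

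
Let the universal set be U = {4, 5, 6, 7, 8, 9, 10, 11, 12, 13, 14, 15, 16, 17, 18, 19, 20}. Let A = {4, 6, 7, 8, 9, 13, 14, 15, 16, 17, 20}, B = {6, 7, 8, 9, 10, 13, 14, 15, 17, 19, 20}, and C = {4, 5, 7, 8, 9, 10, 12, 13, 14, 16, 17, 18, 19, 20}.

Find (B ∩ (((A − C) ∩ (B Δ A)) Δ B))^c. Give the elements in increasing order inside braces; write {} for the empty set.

{4, 5, 11, 12, 16, 18}

A − C = {6, 15}
B Δ A = {4, 10, 16, 19}
(A − C) ∩ (B Δ A) = {}
((A − C) ∩ (B Δ A)) Δ B = {6, 7, 8, 9, 10, 13, 14, 15, 17, 19, 20}
B ∩ (((A − C) ∩ (B Δ A)) Δ B) = {6, 7, 8, 9, 10, 13, 14, 15, 17, 19, 20}
(B ∩ (((A − C) ∩ (B Δ A)) Δ B))^c = {4, 5, 11, 12, 16, 18}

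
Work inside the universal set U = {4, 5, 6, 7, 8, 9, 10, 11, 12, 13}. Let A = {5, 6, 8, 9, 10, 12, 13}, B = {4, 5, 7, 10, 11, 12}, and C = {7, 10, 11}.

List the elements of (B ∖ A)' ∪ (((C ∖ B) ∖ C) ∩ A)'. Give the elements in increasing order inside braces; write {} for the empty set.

B ∖ A = {4, 7, 11}
(B ∖ A)' = {5, 6, 8, 9, 10, 12, 13}
C ∖ B = {}
(C ∖ B) ∖ C = {}
((C ∖ B) ∖ C) ∩ A = {}
(((C ∖ B) ∖ C) ∩ A)' = {4, 5, 6, 7, 8, 9, 10, 11, 12, 13}
(B ∖ A)' ∪ (((C ∖ B) ∖ C) ∩ A)' = {4, 5, 6, 7, 8, 9, 10, 11, 12, 13}

{4, 5, 6, 7, 8, 9, 10, 11, 12, 13}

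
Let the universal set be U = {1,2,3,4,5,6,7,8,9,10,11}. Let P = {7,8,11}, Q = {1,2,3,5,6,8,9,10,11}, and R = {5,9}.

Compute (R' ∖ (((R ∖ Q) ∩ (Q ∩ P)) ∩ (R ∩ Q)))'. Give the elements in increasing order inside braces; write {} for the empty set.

R' = {1,2,3,4,6,7,8,10,11}
R ∖ Q = {}
Q ∩ P = {8,11}
(R ∖ Q) ∩ (Q ∩ P) = {}
R ∩ Q = {5,9}
((R ∖ Q) ∩ (Q ∩ P)) ∩ (R ∩ Q) = {}
R' ∖ (((R ∖ Q) ∩ (Q ∩ P)) ∩ (R ∩ Q)) = {1,2,3,4,6,7,8,10,11}
(R' ∖ (((R ∖ Q) ∩ (Q ∩ P)) ∩ (R ∩ Q)))' = {5,9}

{5,9}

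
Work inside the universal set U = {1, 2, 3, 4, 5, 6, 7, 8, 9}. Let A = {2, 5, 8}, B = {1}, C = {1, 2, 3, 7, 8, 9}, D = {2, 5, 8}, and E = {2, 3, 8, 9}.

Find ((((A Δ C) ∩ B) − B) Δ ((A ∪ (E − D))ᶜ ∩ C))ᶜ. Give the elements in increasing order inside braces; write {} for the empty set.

A Δ C = {1, 3, 5, 7, 9}
(A Δ C) ∩ B = {1}
((A Δ C) ∩ B) − B = {}
E − D = {3, 9}
A ∪ (E − D) = {2, 3, 5, 8, 9}
(A ∪ (E − D))ᶜ = {1, 4, 6, 7}
(A ∪ (E − D))ᶜ ∩ C = {1, 7}
(((A Δ C) ∩ B) − B) Δ ((A ∪ (E − D))ᶜ ∩ C) = {1, 7}
((((A Δ C) ∩ B) − B) Δ ((A ∪ (E − D))ᶜ ∩ C))ᶜ = {2, 3, 4, 5, 6, 8, 9}

{2, 3, 4, 5, 6, 8, 9}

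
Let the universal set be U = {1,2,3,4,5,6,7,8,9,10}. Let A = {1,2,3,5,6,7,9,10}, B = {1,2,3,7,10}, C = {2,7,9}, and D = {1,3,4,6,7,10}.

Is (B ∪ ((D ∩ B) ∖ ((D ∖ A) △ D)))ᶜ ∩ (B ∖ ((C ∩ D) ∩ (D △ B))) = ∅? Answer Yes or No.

Yes

D ∩ B = {1,3,7,10}
D ∖ A = {4}
(D ∖ A) △ D = {1,3,6,7,10}
(D ∩ B) ∖ ((D ∖ A) △ D) = {}
B ∪ ((D ∩ B) ∖ ((D ∖ A) △ D)) = {1,2,3,7,10}
(B ∪ ((D ∩ B) ∖ ((D ∖ A) △ D)))ᶜ = {4,5,6,8,9}
C ∩ D = {7}
D △ B = {2,4,6}
(C ∩ D) ∩ (D △ B) = {}
B ∖ ((C ∩ D) ∩ (D △ B)) = {1,2,3,7,10}
{4,5,6,8,9} and {1,2,3,7,10} share no elements.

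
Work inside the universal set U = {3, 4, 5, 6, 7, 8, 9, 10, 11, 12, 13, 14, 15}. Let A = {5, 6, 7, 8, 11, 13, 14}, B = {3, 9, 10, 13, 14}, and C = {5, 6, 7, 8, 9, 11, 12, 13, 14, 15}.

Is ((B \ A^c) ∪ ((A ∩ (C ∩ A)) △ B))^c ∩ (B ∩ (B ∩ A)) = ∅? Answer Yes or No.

Yes

A^c = {3, 4, 9, 10, 12, 15}
B \ A^c = {13, 14}
C ∩ A = {5, 6, 7, 8, 11, 13, 14}
A ∩ (C ∩ A) = {5, 6, 7, 8, 11, 13, 14}
(A ∩ (C ∩ A)) △ B = {3, 5, 6, 7, 8, 9, 10, 11}
(B \ A^c) ∪ ((A ∩ (C ∩ A)) △ B) = {3, 5, 6, 7, 8, 9, 10, 11, 13, 14}
((B \ A^c) ∪ ((A ∩ (C ∩ A)) △ B))^c = {4, 12, 15}
B ∩ A = {13, 14}
B ∩ (B ∩ A) = {13, 14}
{4, 12, 15} and {13, 14} share no elements.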